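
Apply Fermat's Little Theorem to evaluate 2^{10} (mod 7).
2

By Fermat's Little Theorem, a^(p-1) ≡ 1 (mod p) for prime p and gcd(a, p) = 1
Here p = 7, so 2^6 ≡ 1 (mod 7)
We can reduce the exponent: 10 mod 6 = 4
So 2^10 ≡ 2^4 (mod 7)
Computing: 2^4 mod 7 = 2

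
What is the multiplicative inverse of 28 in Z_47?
28^(-1) ≡ 42 (mod 47). Verification: 28 × 42 = 1176 ≡ 1 (mod 47)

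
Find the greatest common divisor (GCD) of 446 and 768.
2

Using the Euclidean algorithm:
446 = 0 × 768 + 446
768 = 1 × 446 + 322
446 = 1 × 322 + 124
322 = 2 × 124 + 74
124 = 1 × 74 + 50
74 = 1 × 50 + 24
50 = 2 × 24 + 2
24 = 12 × 2 + 0

GCD(446, 768) = 2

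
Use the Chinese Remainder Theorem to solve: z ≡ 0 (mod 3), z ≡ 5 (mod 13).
M = 3 × 13 = 39. M₁ = 13, y₁ ≡ 1 (mod 3). M₂ = 3, y₂ ≡ 9 (mod 13). z = 0×13×1 + 5×3×9 ≡ 18 (mod 39)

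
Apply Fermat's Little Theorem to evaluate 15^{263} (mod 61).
25

By Fermat's Little Theorem, a^(p-1) ≡ 1 (mod p) for prime p and gcd(a, p) = 1
Here p = 61, so 15^60 ≡ 1 (mod 61)
We can reduce the exponent: 263 mod 60 = 23
So 15^263 ≡ 15^23 (mod 61)
Computing: 15^23 mod 61 = 25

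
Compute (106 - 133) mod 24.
21

(106 - 133) = -27
-27 mod 24 = 21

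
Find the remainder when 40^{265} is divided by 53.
By Fermat: 40^{52} ≡ 1 (mod 53). 265 = 5×52 + 5. So 40^{265} ≡ 40^{5} ≡ 25 (mod 53)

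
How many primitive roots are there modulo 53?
24

The number of primitive roots modulo p is φ(p-1) = φ(52)
φ(52) = 24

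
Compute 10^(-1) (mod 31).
10^(-1) ≡ 28 (mod 31). Verification: 10 × 28 = 280 ≡ 1 (mod 31)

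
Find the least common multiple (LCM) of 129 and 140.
18060

First find GCD(129, 140) using the Euclidean algorithm:
129 = 0 × 140 + 129
140 = 1 × 129 + 11
129 = 11 × 11 + 8
11 = 1 × 8 + 3
8 = 2 × 3 + 2
3 = 1 × 2 + 1
2 = 2 × 1 + 0
GCD(129, 140) = 1

LCM formula: LCM(a, b) = (a × b) / GCD(a, b)
LCM(129, 140) = (129 × 140) / 1
LCM(129, 140) = 18060 / 1
LCM(129, 140) = 18060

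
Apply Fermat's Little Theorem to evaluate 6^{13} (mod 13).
6

By Fermat's Little Theorem, a^(p-1) ≡ 1 (mod p) for prime p and gcd(a, p) = 1
Here p = 13, so 6^12 ≡ 1 (mod 13)
We can reduce the exponent: 13 mod 12 = 1
So 6^13 ≡ 6^1 (mod 13)
Computing: 6^1 mod 13 = 6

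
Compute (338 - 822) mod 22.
0

(338 - 822) = -484
-484 mod 22 = 0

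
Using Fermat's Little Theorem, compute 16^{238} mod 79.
45

By Fermat's Little Theorem, a^(p-1) ≡ 1 (mod p) for prime p and gcd(a, p) = 1
Here p = 79, so 16^78 ≡ 1 (mod 79)
We can reduce the exponent: 238 mod 78 = 4
So 16^238 ≡ 16^4 (mod 79)
Computing: 16^4 mod 79 = 45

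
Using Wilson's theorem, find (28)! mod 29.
By Wilson's theorem, (28)! ≡ -1 ≡ 28 (mod 29)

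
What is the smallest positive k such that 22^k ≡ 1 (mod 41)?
Powers of 22 mod 41: 22^1≡22, 22^2≡33, 22^3≡29, 22^4≡23, 22^5≡14, 22^6≡21, 22^7≡11, 22^8≡37, 22^9≡35, 22^10≡32, 22^11≡7, 22^12≡31, 22^13≡26, 22^14≡39, 22^15≡38, 22^16≡16, 22^17≡24, 22^18≡36, 22^19≡13, 22^20≡40, 22^21≡19, 22^22≡8, 22^23≡12, 22^24≡18, 22^25≡27, 22^26≡20, 22^27≡30, 22^28≡4, 22^29≡6, 22^30≡9, 22^31≡34, 22^32≡10, 22^33≡15, 22^34≡2, 22^35≡3, 22^36≡25, 22^37≡17, 22^38≡5, 22^39≡28, 22^40≡1. Order = 40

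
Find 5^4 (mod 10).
4 = 4 (binary 100). Repeated squaring mod 10: 5^1 ≡ 5; 5^2 ≡ 5² = 25 ≡ 5; 5^4 ≡ 5² = 25 ≡ 5. So 5^4 ≡ 5 (mod 10).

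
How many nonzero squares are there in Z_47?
For prime 47, there are (p-1)/2 = (47-1)/2 = 23 quadratic residues (excluding 0).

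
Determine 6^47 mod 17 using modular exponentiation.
Using Fermat: 6^{16} ≡ 1 (mod 17). 47 ≡ 15 (mod 16). So 6^{47} ≡ 6^{15} ≡ 3 (mod 17)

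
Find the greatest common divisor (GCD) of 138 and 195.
3

Using the Euclidean algorithm:
138 = 0 × 195 + 138
195 = 1 × 138 + 57
138 = 2 × 57 + 24
57 = 2 × 24 + 9
24 = 2 × 9 + 6
9 = 1 × 6 + 3
6 = 2 × 3 + 0

GCD(138, 195) = 3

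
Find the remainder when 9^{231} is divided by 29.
By Fermat: 9^{28} ≡ 1 (mod 29). 231 = 8×28 + 7. So 9^{231} ≡ 9^{7} ≡ 28 (mod 29)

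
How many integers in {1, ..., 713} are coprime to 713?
660

Prime factorization: 713 = 23 × 31
Using the formula φ(n) = n × Π(1 - 1/p) for each prime factor p:
φ(713) = 713 × (1 - 1/23) × (1 - 1/31)
φ(713) = 660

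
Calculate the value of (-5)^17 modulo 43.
Using repeated squaring. (-5) ≡ 38 (mod 43). 17 = 16 + 1 (binary 10001). Repeated squaring mod 43: 38^1 ≡ 38; 38^2 ≡ 38² = 1444 ≡ 25; 38^4 ≡ 25² = 625 ≡ 23; 38^8 ≡ 23² = 529 ≡ 13; 38^16 ≡ 13² = 169 ≡ 40. Multiply: (-5)^17 ≡ 38^16 × 38^1 ≡ 40 × 38 (mod 43): 40 × 38 = 1520 ≡ 15. So (-5)^17 ≡ 15 (mod 43).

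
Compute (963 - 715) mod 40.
8

(963 - 715) = 248
248 mod 40 = 8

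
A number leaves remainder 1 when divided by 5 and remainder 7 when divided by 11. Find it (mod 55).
M = 5 × 11 = 55. M₁ = 11, y₁ ≡ 1 (mod 5). M₂ = 5, y₂ ≡ 9 (mod 11). y = 1×11×1 + 7×5×9 ≡ 51 (mod 55)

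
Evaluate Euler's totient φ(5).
4

Prime factorization: 5 = 5
Using the formula φ(n) = n × Π(1 - 1/p) for each prime factor p:
φ(5) = 5 × (1 - 1/5)
φ(5) = 4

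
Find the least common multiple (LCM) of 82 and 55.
4510

First find GCD(82, 55) using the Euclidean algorithm:
82 = 1 × 55 + 27
55 = 2 × 27 + 1
27 = 27 × 1 + 0
GCD(82, 55) = 1

LCM formula: LCM(a, b) = (a × b) / GCD(a, b)
LCM(82, 55) = (82 × 55) / 1
LCM(82, 55) = 4510 / 1
LCM(82, 55) = 4510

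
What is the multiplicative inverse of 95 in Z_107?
95^(-1) ≡ 98 (mod 107). Verification: 95 × 98 = 9310 ≡ 1 (mod 107)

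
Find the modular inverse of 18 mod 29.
18^(-1) ≡ 21 (mod 29). Verification: 18 × 21 = 378 ≡ 1 (mod 29)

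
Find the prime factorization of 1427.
1427

Divide by primes starting from smallest:
1427 ÷ 1427 = 1

1427 = 1427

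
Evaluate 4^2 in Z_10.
2 = 2 (binary 10). Repeated squaring mod 10: 4^1 ≡ 4; 4^2 ≡ 4² = 16 ≡ 6. So 4^2 ≡ 6 (mod 10).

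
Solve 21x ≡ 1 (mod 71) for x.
44

Using Extended Euclidean Algorithm:
gcd(21, 71) = 1
Bezout coefficients: 21 × -27 + 71 × 8 = 1
So 21 × -27 ≡ 1 (mod 71)
The inverse is -27 mod 71 = 44
Verification: 21 × 44 = 924 = 13 × 71 + 1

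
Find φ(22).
10

Prime factorization: 22 = 2 × 11
Using the formula φ(n) = n × Π(1 - 1/p) for each prime factor p:
φ(22) = 22 × (1 - 1/2) × (1 - 1/11)
φ(22) = 10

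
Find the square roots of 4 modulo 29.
The square roots of 4 mod 29 are 27 and 2. Verify: 27² = 729 ≡ 4 (mod 29)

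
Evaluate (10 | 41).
(10/41) = 10^{20} mod 41 = 1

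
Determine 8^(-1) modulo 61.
8^(-1) ≡ 23 (mod 61). Verification: 8 × 23 = 184 ≡ 1 (mod 61)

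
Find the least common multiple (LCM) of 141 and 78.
3666

First find GCD(141, 78) using the Euclidean algorithm:
141 = 1 × 78 + 63
78 = 1 × 63 + 15
63 = 4 × 15 + 3
15 = 5 × 3 + 0
GCD(141, 78) = 3

LCM formula: LCM(a, b) = (a × b) / GCD(a, b)
LCM(141, 78) = (141 × 78) / 3
LCM(141, 78) = 10998 / 3
LCM(141, 78) = 3666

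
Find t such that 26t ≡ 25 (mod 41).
12

Since gcd(26, 41) = 1 divides 25, a solution exists.
Multiply both sides by the inverse of 26 mod 41:
  26^(-1) mod 41 = 30
  x ≡ 30 × 25 ≡ 750 ≡ 12 (mod 41)
Verification: 26 × 12 = 312 = 7 × 41 + 25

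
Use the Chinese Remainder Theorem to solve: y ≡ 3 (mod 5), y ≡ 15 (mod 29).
73

Using the Chinese Remainder Theorem:
M = product of moduli = 145
For equation 1: M_1 = 29, 29 ≡ 4 (mod 5), inverse of 29 mod 5 is 4 (check: 4 × 4 = 16 ≡ 1 (mod 5))
For equation 2: M_2 = 5, 5 ≡ 5 (mod 29), inverse of 5 mod 29 is 6 (check: 5 × 6 = 30 ≡ 1 (mod 29))
Combine: y ≡ Σ r_i×M_i×(M_i⁻¹ mod m_i) = 3×29×4 + 15×5×6 = 348 + 450 = 798
798 mod 145 = 73
y ≡ 73 (mod 145)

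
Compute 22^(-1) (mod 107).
73

Using Extended Euclidean Algorithm:
gcd(22, 107) = 1
Bezout coefficients: 22 × -34 + 107 × 7 = 1
So 22 × -34 ≡ 1 (mod 107)
The inverse is -34 mod 107 = 73
Verification: 22 × 73 = 1606 = 15 × 107 + 1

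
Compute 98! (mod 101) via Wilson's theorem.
(100)! = (98)! × (99) × (100) ≡ -1 (mod 101). So (98)! ≡ -1 × [(100)(99)]^(-1) ≡ 50 (mod 101)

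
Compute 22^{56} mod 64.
0

Using successive squaring:
Binary expansion of 56: 111000
Powers of 22 mod 64 (each is the square of the previous):
  22^1 ≡ 22 (mod 64)
  22^2 ≡ 22² = 484 ≡ 36 (mod 64)
  22^4 ≡ 36² = 1296 ≡ 16 (mod 64)
  22^8 ≡ 16² = 256 ≡ 0 (mod 64)
  22^16 ≡ 0² = 0 ≡ 0 (mod 64)
  22^32 ≡ 0² = 0 ≡ 0 (mod 64)
56 = 32 + 16 + 8, so 22^56 = 22^32 × 22^16 × 22^8 ≡ 0 × 0 × 0 (mod 64)
Multiplying step by step:
  0 × 0 = 0 ≡ 0 (mod 64)
  0 × 0 = 0 ≡ 0 (mod 64)
Result: 22^56 ≡ 0 (mod 64)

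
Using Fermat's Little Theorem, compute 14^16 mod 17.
By Fermat's Little Theorem, 14^{16} ≡ 1 (mod 17) since 17 is prime and gcd(14, 17) = 1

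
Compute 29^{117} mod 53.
52

Using successive squaring:
Binary expansion of 117: 1110101
Powers of 29 mod 53 (each is the square of the previous):
  29^1 ≡ 29 (mod 53)
  29^2 ≡ 29² = 841 ≡ 46 (mod 53)
  29^4 ≡ 46² = 2116 ≡ 49 (mod 53)
  29^8 ≡ 49² = 2401 ≡ 16 (mod 53)
  29^16 ≡ 16² = 256 ≡ 44 (mod 53)
  29^32 ≡ 44² = 1936 ≡ 28 (mod 53)
  29^64 ≡ 28² = 784 ≡ 42 (mod 53)
117 = 64 + 32 + 16 + 4 + 1, so 29^117 = 29^64 × 29^32 × 29^16 × 29^4 × 29^1 ≡ 42 × 28 × 44 × 49 × 29 (mod 53)
Multiplying step by step:
  42 × 28 = 1176 ≡ 10 (mod 53)
  10 × 44 = 440 ≡ 16 (mod 53)
  16 × 49 = 784 ≡ 42 (mod 53)
  42 × 29 = 1218 ≡ 52 (mod 53)
Result: 29^117 ≡ 52 (mod 53)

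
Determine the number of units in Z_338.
156

Prime factorization: 338 = 2 × 13^2
Using the formula φ(n) = n × Π(1 - 1/p) for each prime factor p:
φ(338) = 338 × (1 - 1/2) × (1 - 1/13)
φ(338) = 156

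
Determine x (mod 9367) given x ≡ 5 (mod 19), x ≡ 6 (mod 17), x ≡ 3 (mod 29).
7282

Using the Chinese Remainder Theorem:
M = product of moduli = 9367
For equation 1: M_1 = 493, 493 ≡ 18 (mod 19), inverse of 493 mod 19 is 18 (check: 18 × 18 = 324 ≡ 1 (mod 19))
For equation 2: M_2 = 551, 551 ≡ 7 (mod 17), inverse of 551 mod 17 is 5 (check: 7 × 5 = 35 ≡ 1 (mod 17))
For equation 3: M_3 = 323, 323 ≡ 4 (mod 29), inverse of 323 mod 29 is 22 (check: 4 × 22 = 88 ≡ 1 (mod 29))
Combine: x ≡ Σ r_i×M_i×(M_i⁻¹ mod m_i) = 5×493×18 + 6×551×5 + 3×323×22 = 44370 + 16530 + 21318 = 82218
82218 mod 9367 = 7282
x ≡ 7282 (mod 9367)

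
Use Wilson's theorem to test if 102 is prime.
(101)! mod 102 = 0. Since 0 ≢ -1 (mod 102), 102 is not prime.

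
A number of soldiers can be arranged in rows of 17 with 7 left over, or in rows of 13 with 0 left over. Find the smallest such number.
M = 17 × 13 = 221. M₁ = 13, y₁ ≡ 4 (mod 17). M₂ = 17, y₂ ≡ 10 (mod 13). z = 7×13×4 + 0×17×10 ≡ 143 (mod 221). The smallest positive such number is 143.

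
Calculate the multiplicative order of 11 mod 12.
Powers of 11 mod 12: 11^1≡11, 11^2≡1. Order = 2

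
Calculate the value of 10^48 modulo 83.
Using repeated squaring. 48 = 32 + 16 (binary 110000). Repeated squaring mod 83: 10^1 ≡ 10; 10^2 ≡ 10² = 100 ≡ 17; 10^4 ≡ 17² = 289 ≡ 40; 10^8 ≡ 40² = 1600 ≡ 23; 10^16 ≡ 23² = 529 ≡ 31; 10^32 ≡ 31² = 961 ≡ 48. Multiply: 10^48 = 10^32 × 10^16 ≡ 48 × 31 (mod 83): 48 × 31 = 1488 ≡ 77. So 10^48 ≡ 77 (mod 83).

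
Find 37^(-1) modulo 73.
2

Using Extended Euclidean Algorithm:
gcd(37, 73) = 1
Bezout coefficients: 37 × 2 + 73 × -1 = 1
So 37 × 2 ≡ 1 (mod 73)
The inverse is 2 mod 73 = 2
Verification: 37 × 2 = 74 = 1 × 73 + 1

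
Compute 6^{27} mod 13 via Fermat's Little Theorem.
8

By Fermat's Little Theorem, a^(p-1) ≡ 1 (mod p) for prime p and gcd(a, p) = 1
Here p = 13, so 6^12 ≡ 1 (mod 13)
We can reduce the exponent: 27 mod 12 = 3
So 6^27 ≡ 6^3 (mod 13)
Computing: 6^3 mod 13 = 8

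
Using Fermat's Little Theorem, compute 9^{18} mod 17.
13

By Fermat's Little Theorem, a^(p-1) ≡ 1 (mod p) for prime p and gcd(a, p) = 1
Here p = 17, so 9^16 ≡ 1 (mod 17)
We can reduce the exponent: 18 mod 16 = 2
So 9^18 ≡ 9^2 (mod 17)
Computing: 9^2 mod 17 = 13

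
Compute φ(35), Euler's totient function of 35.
24

Prime factorization: 35 = 5 × 7
Using the formula φ(n) = n × Π(1 - 1/p) for each prime factor p:
φ(35) = 35 × (1 - 1/5) × (1 - 1/7)
φ(35) = 24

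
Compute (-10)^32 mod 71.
Using repeated squaring. (-10) ≡ 61 (mod 71). 32 = 32 (binary 100000). Repeated squaring mod 71: 61^1 ≡ 61; 61^2 ≡ 61² = 3721 ≡ 29; 61^4 ≡ 29² = 841 ≡ 60; 61^8 ≡ 60² = 3600 ≡ 50; 61^16 ≡ 50² = 2500 ≡ 15; 61^32 ≡ 15² = 225 ≡ 12. So (-10)^32 ≡ 12 (mod 71).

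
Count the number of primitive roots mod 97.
Number of primitive roots mod 97 = φ(96) = 32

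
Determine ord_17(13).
Powers of 13 mod 17: 13^1≡13, 13^2≡16, 13^3≡4, 13^4≡1. Order = 4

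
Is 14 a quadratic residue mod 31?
By Euler's criterion: 14^{15} ≡ 1 (mod 31). Since this equals 1, 14 is a QR.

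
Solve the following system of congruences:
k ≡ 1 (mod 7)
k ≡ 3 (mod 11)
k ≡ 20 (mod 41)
2808

Using the Chinese Remainder Theorem:
M = product of moduli = 3157
For equation 1: M_1 = 451, 451 ≡ 3 (mod 7), inverse of 451 mod 7 is 5 (check: 3 × 5 = 15 ≡ 1 (mod 7))
For equation 2: M_2 = 287, 287 ≡ 1 (mod 11), inverse of 287 mod 11 is 1 (check: 1 × 1 = 1 ≡ 1 (mod 11))
For equation 3: M_3 = 77, 77 ≡ 36 (mod 41), inverse of 77 mod 41 is 8 (check: 36 × 8 = 288 ≡ 1 (mod 41))
Combine: k ≡ Σ r_i×M_i×(M_i⁻¹ mod m_i) = 1×451×5 + 3×287×1 + 20×77×8 = 2255 + 861 + 12320 = 15436
15436 mod 3157 = 2808
k ≡ 2808 (mod 3157)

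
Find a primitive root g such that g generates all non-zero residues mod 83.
p - 1 = 82 has prime divisors 2, 41. h is a primitive root mod 83 iff h^(82/q) ≢ 1 (mod 83) for each such q.
h = 2: 2^41 ≡ 82, 2^2 ≡ 4 (mod 83); none is 1, so 2 has order 82 and is a primitive root.
The smallest primitive root mod 83 is g = 2.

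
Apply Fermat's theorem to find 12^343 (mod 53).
By Fermat: 12^{52} ≡ 1 (mod 53). 343 ≡ 31 (mod 52). So 12^{343} ≡ 12^{31} ≡ 3 (mod 53)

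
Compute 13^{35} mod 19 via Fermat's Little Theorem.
3

By Fermat's Little Theorem, a^(p-1) ≡ 1 (mod p) for prime p and gcd(a, p) = 1
Here p = 19, so 13^18 ≡ 1 (mod 19)
We can reduce the exponent: 35 mod 18 = 17
So 13^35 ≡ 13^17 (mod 19)
Computing: 13^17 mod 19 = 3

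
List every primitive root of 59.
Primitive roots mod 59: {2, 6, 8, 10, 11, 13, 14, 18, 23, 24, 30, 31, 32, 33, 34, 37, 38, 39, 40, 42, 43, 44, 47, 50, 52, 54, 55, 56}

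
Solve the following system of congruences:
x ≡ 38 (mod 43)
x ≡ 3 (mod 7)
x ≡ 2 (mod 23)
1543

Using the Chinese Remainder Theorem:
M = product of moduli = 6923
For equation 1: M_1 = 161, 161 ≡ 32 (mod 43), inverse of 161 mod 43 is 39 (check: 32 × 39 = 1248 ≡ 1 (mod 43))
For equation 2: M_2 = 989, 989 ≡ 2 (mod 7), inverse of 989 mod 7 is 4 (check: 2 × 4 = 8 ≡ 1 (mod 7))
For equation 3: M_3 = 301, 301 ≡ 2 (mod 23), inverse of 301 mod 23 is 12 (check: 2 × 12 = 24 ≡ 1 (mod 23))
Combine: x ≡ Σ r_i×M_i×(M_i⁻¹ mod m_i) = 38×161×39 + 3×989×4 + 2×301×12 = 238602 + 11868 + 7224 = 257694
257694 mod 6923 = 1543
x ≡ 1543 (mod 6923)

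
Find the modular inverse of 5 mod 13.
5^(-1) ≡ 8 (mod 13). Verification: 5 × 8 = 40 ≡ 1 (mod 13)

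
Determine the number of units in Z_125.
100

Prime factorization: 125 = 5^3
Using the formula φ(n) = n × Π(1 - 1/p) for each prime factor p:
φ(125) = 125 × (1 - 1/5)
φ(125) = 100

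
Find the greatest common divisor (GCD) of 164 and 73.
1

Using the Euclidean algorithm:
164 = 2 × 73 + 18
73 = 4 × 18 + 1
18 = 18 × 1 + 0

GCD(164, 73) = 1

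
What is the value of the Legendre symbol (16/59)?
(16/59) = 16^{29} mod 59 = 1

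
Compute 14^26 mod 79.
Using repeated squaring. 26 = 16 + 8 + 2 (binary 11010). Repeated squaring mod 79: 14^1 ≡ 14; 14^2 ≡ 14² = 196 ≡ 38; 14^4 ≡ 38² = 1444 ≡ 22; 14^8 ≡ 22² = 484 ≡ 10; 14^16 ≡ 10² = 100 ≡ 21. Multiply: 14^26 = 14^16 × 14^8 × 14^2 ≡ 21 × 10 × 38 (mod 79): 21 × 10 = 210 ≡ 52; 52 × 38 = 1976 ≡ 1. So 14^26 ≡ 1 (mod 79).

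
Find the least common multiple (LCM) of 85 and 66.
5610

First find GCD(85, 66) using the Euclidean algorithm:
85 = 1 × 66 + 19
66 = 3 × 19 + 9
19 = 2 × 9 + 1
9 = 9 × 1 + 0
GCD(85, 66) = 1

LCM formula: LCM(a, b) = (a × b) / GCD(a, b)
LCM(85, 66) = (85 × 66) / 1
LCM(85, 66) = 5610 / 1
LCM(85, 66) = 5610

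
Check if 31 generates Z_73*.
p - 1 = 72 has prime divisors 2, 3. Check 31^(72/q) mod 73 for each: 31^(72/2) = 31^36 ≡ 72, 31^(72/3) = 31^24 ≡ 64 (mod 73). None of these is 1, so 31 has order 72 = φ(73), so it is a primitive root mod 73.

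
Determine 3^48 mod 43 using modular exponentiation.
Using Fermat: 3^{42} ≡ 1 (mod 43). 48 ≡ 6 (mod 42). So 3^{48} ≡ 3^{6} ≡ 41 (mod 43)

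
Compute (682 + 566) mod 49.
23

(682 + 566) = 1248
1248 mod 49 = 23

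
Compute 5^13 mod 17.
Using repeated squaring. 13 = 8 + 4 + 1 (binary 1101). Repeated squaring mod 17: 5^1 ≡ 5; 5^2 ≡ 5² = 25 ≡ 8; 5^4 ≡ 8² = 64 ≡ 13; 5^8 ≡ 13² = 169 ≡ 16. Multiply: 5^13 = 5^8 × 5^4 × 5^1 ≡ 16 × 13 × 5 (mod 17): 16 × 13 = 208 ≡ 4; 4 × 5 = 20 ≡ 3. So 5^13 ≡ 3 (mod 17).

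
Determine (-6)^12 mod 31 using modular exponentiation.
Using repeated squaring. (-6) ≡ 25 (mod 31). 12 = 8 + 4 (binary 1100). Repeated squaring mod 31: 25^1 ≡ 25; 25^2 ≡ 25² = 625 ≡ 5; 25^4 ≡ 5² = 25 ≡ 25; 25^8 ≡ 25² = 625 ≡ 5. Multiply: (-6)^12 ≡ 25^8 × 25^4 ≡ 5 × 25 (mod 31): 5 × 25 = 125 ≡ 1. So (-6)^12 ≡ 1 (mod 31).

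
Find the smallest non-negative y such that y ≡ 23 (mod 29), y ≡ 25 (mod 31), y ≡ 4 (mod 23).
4489

Using the Chinese Remainder Theorem:
M = product of moduli = 20677
For equation 1: M_1 = 713, 713 ≡ 17 (mod 29), inverse of 713 mod 29 is 12 (check: 17 × 12 = 204 ≡ 1 (mod 29))
For equation 2: M_2 = 667, 667 ≡ 16 (mod 31), inverse of 667 mod 31 is 2 (check: 16 × 2 = 32 ≡ 1 (mod 31))
For equation 3: M_3 = 899, 899 ≡ 2 (mod 23), inverse of 899 mod 23 is 12 (check: 2 × 12 = 24 ≡ 1 (mod 23))
Combine: y ≡ Σ r_i×M_i×(M_i⁻¹ mod m_i) = 23×713×12 + 25×667×2 + 4×899×12 = 196788 + 33350 + 43152 = 273290
273290 mod 20677 = 4489
y ≡ 4489 (mod 20677)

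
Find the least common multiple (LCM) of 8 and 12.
24

First find GCD(8, 12) using the Euclidean algorithm:
8 = 0 × 12 + 8
12 = 1 × 8 + 4
8 = 2 × 4 + 0
GCD(8, 12) = 4

LCM formula: LCM(a, b) = (a × b) / GCD(a, b)
LCM(8, 12) = (8 × 12) / 4
LCM(8, 12) = 96 / 4
LCM(8, 12) = 24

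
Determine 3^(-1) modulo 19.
3^(-1) ≡ 13 (mod 19). Verification: 3 × 13 = 39 ≡ 1 (mod 19)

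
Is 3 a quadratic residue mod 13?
By Euler's criterion: 3^{6} ≡ 1 (mod 13). Since this equals 1, 3 is a QR.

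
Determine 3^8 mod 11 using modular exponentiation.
8 = 8 (binary 1000). Repeated squaring mod 11: 3^1 ≡ 3; 3^2 ≡ 3² = 9 ≡ 9; 3^4 ≡ 9² = 81 ≡ 4; 3^8 ≡ 4² = 16 ≡ 5. So 3^8 ≡ 5 (mod 11).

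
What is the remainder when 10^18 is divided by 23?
Using repeated squaring. 18 = 16 + 2 (binary 10010). Repeated squaring mod 23: 10^1 ≡ 10; 10^2 ≡ 10² = 100 ≡ 8; 10^4 ≡ 8² = 64 ≡ 18; 10^8 ≡ 18² = 324 ≡ 2; 10^16 ≡ 2² = 4 ≡ 4. Multiply: 10^18 = 10^16 × 10^2 ≡ 4 × 8 (mod 23): 4 × 8 = 32 ≡ 9. So 10^18 ≡ 9 (mod 23).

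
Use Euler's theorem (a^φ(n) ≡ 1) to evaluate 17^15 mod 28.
By Euler: 17^{12} ≡ 1 (mod 28) since gcd(17, 28) = 1. 15 = 1×12 + 3. So 17^{15} ≡ 17^{3} ≡ 13 (mod 28)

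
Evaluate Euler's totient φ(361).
342

Prime factorization: 361 = 19^2
Using the formula φ(n) = n × Π(1 - 1/p) for each prime factor p:
φ(361) = 361 × (1 - 1/19)
φ(361) = 342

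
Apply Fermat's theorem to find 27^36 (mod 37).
By Fermat's Little Theorem, 27^{36} ≡ 1 (mod 37) since 37 is prime and gcd(27, 37) = 1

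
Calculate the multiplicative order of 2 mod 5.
Powers of 2 mod 5: 2^1≡2, 2^2≡4, 2^3≡3, 2^4≡1. Order = 4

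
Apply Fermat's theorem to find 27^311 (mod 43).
By Fermat: 27^{42} ≡ 1 (mod 43). 311 = 7×42 + 17. So 27^{311} ≡ 27^{17} ≡ 32 (mod 43)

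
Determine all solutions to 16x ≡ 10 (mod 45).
40

Since gcd(16, 45) = 1 divides 10, a solution exists.
Multiply both sides by the inverse of 16 mod 45:
  16^(-1) mod 45 = 31
  x ≡ 31 × 10 ≡ 310 ≡ 40 (mod 45)
Verification: 16 × 40 = 640 = 14 × 45 + 10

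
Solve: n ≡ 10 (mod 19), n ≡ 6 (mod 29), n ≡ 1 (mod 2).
M = 19 × 29 × 2 = 1102. M₁ = 58, y₁ ≡ 1 (mod 19). M₂ = 38, y₂ ≡ 13 (mod 29). M₃ = 551, y₃ ≡ 1 (mod 2). n = 10×58×1 + 6×38×13 + 1×551×1 ≡ 789 (mod 1102)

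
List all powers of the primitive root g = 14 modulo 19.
g^1, g^2, ..., g^{18} mod 19: {14, 6, 8, 17, 10, 7, 3, 4, 18, 5, 13, 11, 2, 9, 12, 16, 15, 1}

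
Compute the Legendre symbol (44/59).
(44/59) = 44^{29} mod 59 = -1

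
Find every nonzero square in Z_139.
QRs mod 139: {1, 4, 5, 6, 7, 9, 11, 13, 16, 20, 24, 25, 28, 29, 30, 31, 34, 35, 36, 37, 38, 41, 42, 44, 45, 46, 47, 49, 51, 52, 54, 55, 57, 63, 64, 65, 66, 67, 69, 71, 77, 78, 79, 80, 81, 83, 86, 89, 91, 96, 99, 100, 106, 107, 112, 113, 116, 117, 118, 120, 121, 122, 124, 125, 127, 129, 131, 136, 137}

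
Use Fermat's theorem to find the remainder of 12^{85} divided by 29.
12

By Fermat's Little Theorem, a^(p-1) ≡ 1 (mod p) for prime p and gcd(a, p) = 1
Here p = 29, so 12^28 ≡ 1 (mod 29)
We can reduce the exponent: 85 mod 28 = 1
So 12^85 ≡ 12^1 (mod 29)
Computing: 12^1 mod 29 = 12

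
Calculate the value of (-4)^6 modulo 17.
(-4) ≡ 13 (mod 17). 6 = 4 + 2 (binary 110). Repeated squaring mod 17: 13^1 ≡ 13; 13^2 ≡ 13² = 169 ≡ 16; 13^4 ≡ 16² = 256 ≡ 1. Multiply: (-4)^6 ≡ 13^4 × 13^2 ≡ 1 × 16 (mod 17): 1 × 16 = 16 ≡ 16. So (-4)^6 ≡ 16 (mod 17).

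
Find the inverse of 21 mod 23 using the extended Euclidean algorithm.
Extended GCD: 21(11) + 23(-10) = 1. So 21^(-1) ≡ 11 ≡ 11 (mod 23). Verify: 21 × 11 = 231 ≡ 1 (mod 23)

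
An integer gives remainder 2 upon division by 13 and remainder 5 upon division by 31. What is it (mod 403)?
M = 13 × 31 = 403. M₁ = 31, y₁ ≡ 8 (mod 13). M₂ = 13, y₂ ≡ 12 (mod 31). k = 2×31×8 + 5×13×12 ≡ 67 (mod 403). The smallest positive such number is 67.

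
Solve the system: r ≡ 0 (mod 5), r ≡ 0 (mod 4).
M = 5 × 4 = 20. M₁ = 4, y₁ ≡ 4 (mod 5). M₂ = 5, y₂ ≡ 1 (mod 4). r = 0×4×4 + 0×5×1 ≡ 0 (mod 20)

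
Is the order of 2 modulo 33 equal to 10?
Yes, ord_33(2) = 10.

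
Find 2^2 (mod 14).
2 = 2 (binary 10). Repeated squaring mod 14: 2^1 ≡ 2; 2^2 ≡ 2² = 4 ≡ 4. So 2^2 ≡ 4 (mod 14).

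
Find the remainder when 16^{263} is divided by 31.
By Fermat: 16^{30} ≡ 1 (mod 31). 263 = 8×30 + 23. So 16^{263} ≡ 16^{23} ≡ 4 (mod 31)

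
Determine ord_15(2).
Powers of 2 mod 15: 2^1≡2, 2^2≡4, 2^3≡8, 2^4≡1. Order = 4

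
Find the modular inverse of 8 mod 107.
8^(-1) ≡ 67 (mod 107). Verification: 8 × 67 = 536 ≡ 1 (mod 107)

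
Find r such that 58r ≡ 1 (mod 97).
58^(-1) ≡ 92 (mod 97). Verification: 58 × 92 = 5336 ≡ 1 (mod 97)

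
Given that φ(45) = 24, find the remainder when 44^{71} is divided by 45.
By Euler: 44^{24} ≡ 1 (mod 45) since gcd(44, 45) = 1. 71 = 2×24 + 23. So 44^{71} ≡ 44^{23} ≡ 44 (mod 45)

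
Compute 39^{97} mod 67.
10

Using successive squaring:
Binary expansion of 97: 1100001
Powers of 39 mod 67 (each is the square of the previous):
  39^1 ≡ 39 (mod 67)
  39^2 ≡ 39² = 1521 ≡ 47 (mod 67)
  39^4 ≡ 47² = 2209 ≡ 65 (mod 67)
  39^8 ≡ 65² = 4225 ≡ 4 (mod 67)
  39^16 ≡ 4² = 16 ≡ 16 (mod 67)
  39^32 ≡ 16² = 256 ≡ 55 (mod 67)
  39^64 ≡ 55² = 3025 ≡ 10 (mod 67)
97 = 64 + 32 + 1, so 39^97 = 39^64 × 39^32 × 39^1 ≡ 10 × 55 × 39 (mod 67)
Multiplying step by step:
  10 × 55 = 550 ≡ 14 (mod 67)
  14 × 39 = 546 ≡ 10 (mod 67)
Result: 39^97 ≡ 10 (mod 67)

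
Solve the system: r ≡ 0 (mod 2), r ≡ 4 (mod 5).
M = 2 × 5 = 10. M₁ = 5, y₁ ≡ 1 (mod 2). M₂ = 2, y₂ ≡ 3 (mod 5). r = 0×5×1 + 4×2×3 ≡ 4 (mod 10)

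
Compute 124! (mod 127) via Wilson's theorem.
(126)! = (124)! × (125) × (126) ≡ -1 (mod 127). So (124)! ≡ -1 × [(126)(125)]^(-1) ≡ 63 (mod 127)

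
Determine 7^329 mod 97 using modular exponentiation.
Using Fermat: 7^{96} ≡ 1 (mod 97). 329 ≡ 41 (mod 96). So 7^{329} ≡ 7^{41} ≡ 82 (mod 97)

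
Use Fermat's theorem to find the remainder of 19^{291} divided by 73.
70

By Fermat's Little Theorem, a^(p-1) ≡ 1 (mod p) for prime p and gcd(a, p) = 1
Here p = 73, so 19^72 ≡ 1 (mod 73)
We can reduce the exponent: 291 mod 72 = 3
So 19^291 ≡ 19^3 (mod 73)
Computing: 19^3 mod 73 = 70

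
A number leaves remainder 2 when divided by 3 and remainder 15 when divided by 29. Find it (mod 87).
M = 3 × 29 = 87. M₁ = 29, y₁ ≡ 2 (mod 3). M₂ = 3, y₂ ≡ 10 (mod 29). y = 2×29×2 + 15×3×10 ≡ 44 (mod 87)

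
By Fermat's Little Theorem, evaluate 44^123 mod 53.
By Fermat: 44^{52} ≡ 1 (mod 53). 123 = 2×52 + 19. So 44^{123} ≡ 44^{19} ≡ 10 (mod 53)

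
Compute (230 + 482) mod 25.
12

(230 + 482) = 712
712 mod 25 = 12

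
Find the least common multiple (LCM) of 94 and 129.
12126

First find GCD(94, 129) using the Euclidean algorithm:
94 = 0 × 129 + 94
129 = 1 × 94 + 35
94 = 2 × 35 + 24
35 = 1 × 24 + 11
24 = 2 × 11 + 2
11 = 5 × 2 + 1
2 = 2 × 1 + 0
GCD(94, 129) = 1

LCM formula: LCM(a, b) = (a × b) / GCD(a, b)
LCM(94, 129) = (94 × 129) / 1
LCM(94, 129) = 12126 / 1
LCM(94, 129) = 12126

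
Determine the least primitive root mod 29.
p - 1 = 28 has prime divisors 2, 7. h is a primitive root mod 29 iff h^(28/q) ≢ 1 (mod 29) for each such q.
h = 2: 2^14 ≡ 28, 2^4 ≡ 16 (mod 29); none is 1, so 2 has order 28 and is a primitive root.
The smallest primitive root mod 29 is g = 2.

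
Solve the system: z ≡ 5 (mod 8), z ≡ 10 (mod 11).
M = 8 × 11 = 88. M₁ = 11, y₁ ≡ 3 (mod 8). M₂ = 8, y₂ ≡ 7 (mod 11). z = 5×11×3 + 10×8×7 ≡ 21 (mod 88)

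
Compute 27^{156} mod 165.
126

Using successive squaring:
Binary expansion of 156: 10011100
Powers of 27 mod 165 (each is the square of the previous):
  27^1 ≡ 27 (mod 165)
  27^2 ≡ 27² = 729 ≡ 69 (mod 165)
  27^4 ≡ 69² = 4761 ≡ 141 (mod 165)
  27^8 ≡ 141² = 19881 ≡ 81 (mod 165)
  27^16 ≡ 81² = 6561 ≡ 126 (mod 165)
  27^32 ≡ 126² = 15876 ≡ 36 (mod 165)
  27^64 ≡ 36² = 1296 ≡ 141 (mod 165)
  27^128 ≡ 141² = 19881 ≡ 81 (mod 165)
156 = 128 + 16 + 8 + 4, so 27^156 = 27^128 × 27^16 × 27^8 × 27^4 ≡ 81 × 126 × 81 × 141 (mod 165)
Multiplying step by step:
  81 × 126 = 10206 ≡ 141 (mod 165)
  141 × 81 = 11421 ≡ 36 (mod 165)
  36 × 141 = 5076 ≡ 126 (mod 165)
Result: 27^156 ≡ 126 (mod 165)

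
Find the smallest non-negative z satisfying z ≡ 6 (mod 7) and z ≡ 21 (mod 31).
M = 7 × 31 = 217. M₁ = 31, y₁ ≡ 5 (mod 7). M₂ = 7, y₂ ≡ 9 (mod 31). z = 6×31×5 + 21×7×9 ≡ 83 (mod 217)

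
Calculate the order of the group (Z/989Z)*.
924

Prime factorization: 989 = 23 × 43
Using the formula φ(n) = n × Π(1 - 1/p) for each prime factor p:
φ(989) = 989 × (1 - 1/23) × (1 - 1/43)
φ(989) = 924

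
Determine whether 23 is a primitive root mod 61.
p - 1 = 60 has prime divisors 2, 3, 5. Check 23^(60/q) mod 61 for each: 23^(60/2) = 23^30 ≡ 60, 23^(60/3) = 23^20 ≡ 1, 23^(60/5) = 23^12 ≡ 20 (mod 61). Since 23^20 ≡ 1 (mod 61), the order of 23 divides 20 (in fact the order is 20) ≠ 60, so it is not a primitive root.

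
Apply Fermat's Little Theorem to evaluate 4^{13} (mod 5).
4

By Fermat's Little Theorem, a^(p-1) ≡ 1 (mod p) for prime p and gcd(a, p) = 1
Here p = 5, so 4^4 ≡ 1 (mod 5)
We can reduce the exponent: 13 mod 4 = 1
So 4^13 ≡ 4^1 (mod 5)
Computing: 4^1 mod 5 = 4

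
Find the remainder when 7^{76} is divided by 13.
By Fermat: 7^{12} ≡ 1 (mod 13). 76 = 6×12 + 4. So 7^{76} ≡ 7^{4} ≡ 9 (mod 13)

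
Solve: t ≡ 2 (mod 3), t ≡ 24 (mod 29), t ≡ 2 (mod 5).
M = 3 × 29 × 5 = 435. M₁ = 145, y₁ ≡ 1 (mod 3). M₂ = 15, y₂ ≡ 2 (mod 29). M₃ = 87, y₃ ≡ 3 (mod 5). t = 2×145×1 + 24×15×2 + 2×87×3 ≡ 227 (mod 435)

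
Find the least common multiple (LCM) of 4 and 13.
52

First find GCD(4, 13) using the Euclidean algorithm:
4 = 0 × 13 + 4
13 = 3 × 4 + 1
4 = 4 × 1 + 0
GCD(4, 13) = 1

LCM formula: LCM(a, b) = (a × b) / GCD(a, b)
LCM(4, 13) = (4 × 13) / 1
LCM(4, 13) = 52 / 1
LCM(4, 13) = 52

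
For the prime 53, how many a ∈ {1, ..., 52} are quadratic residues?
For prime 53, there are (p-1)/2 = (53-1)/2 = 26 quadratic residues (excluding 0).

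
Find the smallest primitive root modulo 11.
2

A primitive root g modulo p has order p-1 = 10
Prime divisors of 10: [2, 5]
g is a primitive root iff g^(10/q) ≢ 1 (mod 11) for each prime divisor q
Testing small values:
  g = 2: 2^5 ≡ 10, 2^2 ≡ 4 (mod 11) → none is 1, primitive root!
The smallest primitive root is 2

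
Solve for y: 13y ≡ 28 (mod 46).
34

Since gcd(13, 46) = 1 divides 28, a solution exists.
Multiply both sides by the inverse of 13 mod 46:
  13^(-1) mod 46 = 39
  x ≡ 39 × 28 ≡ 1092 ≡ 34 (mod 46)
Verification: 13 × 34 = 442 = 9 × 46 + 28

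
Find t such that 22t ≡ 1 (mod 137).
22^(-1) ≡ 81 (mod 137). Verification: 22 × 81 = 1782 ≡ 1 (mod 137)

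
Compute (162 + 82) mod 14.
6

(162 + 82) = 244
244 mod 14 = 6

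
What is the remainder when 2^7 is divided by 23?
7 = 4 + 2 + 1 (binary 111). Repeated squaring mod 23: 2^1 ≡ 2; 2^2 ≡ 2² = 4 ≡ 4; 2^4 ≡ 4² = 16 ≡ 16. Multiply: 2^7 = 2^4 × 2^2 × 2^1 ≡ 16 × 4 × 2 (mod 23): 16 × 4 = 64 ≡ 18; 18 × 2 = 36 ≡ 13. So 2^7 ≡ 13 (mod 23).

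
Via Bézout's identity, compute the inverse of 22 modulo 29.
Extended GCD: 22(4) + 29(-3) = 1. So 22^(-1) ≡ 4 ≡ 4 (mod 29). Verify: 22 × 4 = 88 ≡ 1 (mod 29)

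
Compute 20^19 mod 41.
Using repeated squaring. 19 = 16 + 2 + 1 (binary 10011). Repeated squaring mod 41: 20^1 ≡ 20; 20^2 ≡ 20² = 400 ≡ 31; 20^4 ≡ 31² = 961 ≡ 18; 20^8 ≡ 18² = 324 ≡ 37; 20^16 ≡ 37² = 1369 ≡ 16. Multiply: 20^19 = 20^16 × 20^2 × 20^1 ≡ 16 × 31 × 20 (mod 41): 16 × 31 = 496 ≡ 4; 4 × 20 = 80 ≡ 39. So 20^19 ≡ 39 (mod 41).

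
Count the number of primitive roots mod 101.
Number of primitive roots mod 101 = φ(100) = 40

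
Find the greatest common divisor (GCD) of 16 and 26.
2

Using the Euclidean algorithm:
16 = 0 × 26 + 16
26 = 1 × 16 + 10
16 = 1 × 10 + 6
10 = 1 × 6 + 4
6 = 1 × 4 + 2
4 = 2 × 2 + 0

GCD(16, 26) = 2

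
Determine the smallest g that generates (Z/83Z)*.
2

A primitive root g modulo p has order p-1 = 82
Prime divisors of 82: [2, 41]
g is a primitive root iff g^(82/q) ≢ 1 (mod 83) for each prime divisor q
Testing small values:
  g = 2: 2^41 ≡ 82, 2^2 ≡ 4 (mod 83) → none is 1, primitive root!
The smallest primitive root is 2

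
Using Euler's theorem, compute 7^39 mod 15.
By Euler: 7^{8} ≡ 1 (mod 15) since gcd(7, 15) = 1. 39 = 4×8 + 7. So 7^{39} ≡ 7^{7} ≡ 13 (mod 15)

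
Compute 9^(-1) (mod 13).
9^(-1) ≡ 3 (mod 13). Verification: 9 × 3 = 27 ≡ 1 (mod 13)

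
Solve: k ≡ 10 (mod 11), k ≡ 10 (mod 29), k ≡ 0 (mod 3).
M = 11 × 29 × 3 = 957. M₁ = 87, y₁ ≡ 10 (mod 11). M₂ = 33, y₂ ≡ 22 (mod 29). M₃ = 319, y₃ ≡ 1 (mod 3). k = 10×87×10 + 10×33×22 + 0×319×1 ≡ 648 (mod 957)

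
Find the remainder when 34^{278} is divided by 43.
By Fermat: 34^{42} ≡ 1 (mod 43). 278 = 6×42 + 26. So 34^{278} ≡ 34^{26} ≡ 10 (mod 43)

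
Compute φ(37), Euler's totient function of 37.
36

Prime factorization: 37 = 37
Using the formula φ(n) = n × Π(1 - 1/p) for each prime factor p:
φ(37) = 37 × (1 - 1/37)
φ(37) = 36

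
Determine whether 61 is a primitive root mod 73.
p - 1 = 72 has prime divisors 2, 3. Check 61^(72/q) mod 73 for each: 61^(72/2) = 61^36 ≡ 1, 61^(72/3) = 61^24 ≡ 8 (mod 73). Since 61^36 ≡ 1 (mod 73), the order of 61 divides 36 (in fact the order is 36) ≠ 72, so it is not a primitive root.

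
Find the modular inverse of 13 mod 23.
13^(-1) ≡ 16 (mod 23). Verification: 13 × 16 = 208 ≡ 1 (mod 23)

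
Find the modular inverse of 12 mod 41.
12^(-1) ≡ 24 (mod 41). Verification: 12 × 24 = 288 ≡ 1 (mod 41)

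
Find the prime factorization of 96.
2^5 × 3

Divide by primes starting from smallest:
96 ÷ 2 = 48
48 ÷ 2 = 24
24 ÷ 2 = 12
12 ÷ 2 = 6
6 ÷ 2 = 3
3 ÷ 3 = 1

96 = 2^5 × 3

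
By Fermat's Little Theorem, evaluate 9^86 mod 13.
By Fermat: 9^{12} ≡ 1 (mod 13). 86 = 7×12 + 2. So 9^{86} ≡ 9^{2} ≡ 3 (mod 13)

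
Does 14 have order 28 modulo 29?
p - 1 = 28 has prime divisors 2, 7. Check 14^(28/q) mod 29 for each: 14^(28/2) = 14^14 ≡ 28, 14^(28/7) = 14^4 ≡ 20 (mod 29). None of these is 1, so 14 has order 28 = φ(29), so it is a primitive root mod 29.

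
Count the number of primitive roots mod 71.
Number of primitive roots mod 71 = φ(70) = 24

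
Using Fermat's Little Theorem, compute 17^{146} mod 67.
35

By Fermat's Little Theorem, a^(p-1) ≡ 1 (mod p) for prime p and gcd(a, p) = 1
Here p = 67, so 17^66 ≡ 1 (mod 67)
We can reduce the exponent: 146 mod 66 = 14
So 17^146 ≡ 17^14 (mod 67)
Computing: 17^14 mod 67 = 35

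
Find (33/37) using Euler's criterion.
(33/37) = 33^{18} mod 37 = 1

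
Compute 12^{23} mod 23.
12

Using successive squaring:
Binary expansion of 23: 10111
Powers of 12 mod 23 (each is the square of the previous):
  12^1 ≡ 12 (mod 23)
  12^2 ≡ 12² = 144 ≡ 6 (mod 23)
  12^4 ≡ 6² = 36 ≡ 13 (mod 23)
  12^8 ≡ 13² = 169 ≡ 8 (mod 23)
  12^16 ≡ 8² = 64 ≡ 18 (mod 23)
23 = 16 + 4 + 2 + 1, so 12^23 = 12^16 × 12^4 × 12^2 × 12^1 ≡ 18 × 13 × 6 × 12 (mod 23)
Multiplying step by step:
  18 × 13 = 234 ≡ 4 (mod 23)
  4 × 6 = 24 ≡ 1 (mod 23)
  1 × 12 = 12 ≡ 12 (mod 23)
Result: 12^23 ≡ 12 (mod 23)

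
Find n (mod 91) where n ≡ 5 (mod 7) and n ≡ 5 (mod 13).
M = 7 × 13 = 91. M₁ = 13, y₁ ≡ 6 (mod 7). M₂ = 7, y₂ ≡ 2 (mod 13). n = 5×13×6 + 5×7×2 ≡ 5 (mod 91)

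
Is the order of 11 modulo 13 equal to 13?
No, the actual order is 12, not 13.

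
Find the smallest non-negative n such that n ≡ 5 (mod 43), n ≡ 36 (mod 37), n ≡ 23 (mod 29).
33373

Using the Chinese Remainder Theorem:
M = product of moduli = 46139
For equation 1: M_1 = 1073, 1073 ≡ 41 (mod 43), inverse of 1073 mod 43 is 21 (check: 41 × 21 = 861 ≡ 1 (mod 43))
For equation 2: M_2 = 1247, 1247 ≡ 26 (mod 37), inverse of 1247 mod 37 is 10 (check: 26 × 10 = 260 ≡ 1 (mod 37))
For equation 3: M_3 = 1591, 1591 ≡ 25 (mod 29), inverse of 1591 mod 29 is 7 (check: 25 × 7 = 175 ≡ 1 (mod 29))
Combine: n ≡ Σ r_i×M_i×(M_i⁻¹ mod m_i) = 5×1073×21 + 36×1247×10 + 23×1591×7 = 112665 + 448920 + 256151 = 817736
817736 mod 46139 = 33373
n ≡ 33373 (mod 46139)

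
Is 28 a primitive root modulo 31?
p - 1 = 30 has prime divisors 2, 3, 5. Check 28^(30/q) mod 31 for each: 28^(30/2) = 28^15 ≡ 1, 28^(30/3) = 28^10 ≡ 25, 28^(30/5) = 28^6 ≡ 16 (mod 31). Since 28^15 ≡ 1 (mod 31), the order of 28 divides 15 (in fact the order is 15) ≠ 30, so it is not a primitive root.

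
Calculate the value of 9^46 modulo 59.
Using repeated squaring. 46 = 32 + 8 + 4 + 2 (binary 101110). Repeated squaring mod 59: 9^1 ≡ 9; 9^2 ≡ 9² = 81 ≡ 22; 9^4 ≡ 22² = 484 ≡ 12; 9^8 ≡ 12² = 144 ≡ 26; 9^16 ≡ 26² = 676 ≡ 27; 9^32 ≡ 27² = 729 ≡ 21. Multiply: 9^46 = 9^32 × 9^8 × 9^4 × 9^2 ≡ 21 × 26 × 12 × 22 (mod 59): 21 × 26 = 546 ≡ 15; 15 × 12 = 180 ≡ 3; 3 × 22 = 66 ≡ 7. So 9^46 ≡ 7 (mod 59).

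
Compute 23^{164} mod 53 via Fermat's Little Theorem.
1

By Fermat's Little Theorem, a^(p-1) ≡ 1 (mod p) for prime p and gcd(a, p) = 1
Here p = 53, so 23^52 ≡ 1 (mod 53)
We can reduce the exponent: 164 mod 52 = 8
So 23^164 ≡ 23^8 (mod 53)
Computing: 23^8 mod 53 = 1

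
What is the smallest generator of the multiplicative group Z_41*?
p - 1 = 40 has prime divisors 2, 5. h is a primitive root mod 41 iff h^(40/q) ≢ 1 (mod 41) for each such q.
h = 2: 2^20 ≡ 1, 2^8 ≡ 10 (mod 41); 2^20 ≡ 1, so not a primitive root.
h = 3: 3^20 ≡ 40, 3^8 ≡ 1 (mod 41); 3^8 ≡ 1, so not a primitive root.
h = 4: 4^20 ≡ 1, 4^8 ≡ 18 (mod 41); 4^20 ≡ 1, so not a primitive root.
h = 5: 5^20 ≡ 1, 5^8 ≡ 18 (mod 41); 5^20 ≡ 1, so not a primitive root.
h = 6: 6^20 ≡ 40, 6^8 ≡ 10 (mod 41); none is 1, so 6 has order 40 and is a primitive root.
The smallest primitive root mod 41 is g = 6.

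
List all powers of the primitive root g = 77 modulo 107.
g^1, g^2, ..., g^{106} mod 107: {77, 44, 71, 10, 21, 12, 68, 100, 103, 13, 38, 37, 67, 23, 59, 49, 28, 16, 55, 62, 66, 53, 15, 85, 18, 102, 43, 101, 73, 57, 2, 47, 88, 35, 20, 42, 24, 29, 93, 99, 26, 76, 74, 27, 46, 11, 98, 56, 32, 3, 17, 25, 106, 30, 63, 36, 97, 86, 95, 39, 7, 4, 94, 69, 70, 40, 84, 48, 58, 79, 91, 52, 45, 41, 54, 92, 22, 89, 5, 64, 6, 34, 50, 105, 60, 19, 72, 87, 65, 83, 78, 14, 8, 81, 31, 33, 80, 61, 96, 9, 51, 75, 104, 90, 82, 1}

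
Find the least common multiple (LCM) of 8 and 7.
56

First find GCD(8, 7) using the Euclidean algorithm:
8 = 1 × 7 + 1
7 = 7 × 1 + 0
GCD(8, 7) = 1

LCM formula: LCM(a, b) = (a × b) / GCD(a, b)
LCM(8, 7) = (8 × 7) / 1
LCM(8, 7) = 56 / 1
LCM(8, 7) = 56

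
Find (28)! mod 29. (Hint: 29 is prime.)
By Wilson's theorem, (28)! ≡ -1 ≡ 28 (mod 29)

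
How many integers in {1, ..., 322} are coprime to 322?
132

Prime factorization: 322 = 2 × 7 × 23
Using the formula φ(n) = n × Π(1 - 1/p) for each prime factor p:
φ(322) = 322 × (1 - 1/2) × (1 - 1/7) × (1 - 1/23)
φ(322) = 132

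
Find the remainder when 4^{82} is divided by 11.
By Fermat: 4^{10} ≡ 1 (mod 11). 82 = 8×10 + 2. So 4^{82} ≡ 4^{2} ≡ 5 (mod 11)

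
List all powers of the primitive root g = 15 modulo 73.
g^1, g^2, ..., g^{72} mod 73: {15, 6, 17, 36, 29, 70, 28, 55, 22, 38, 59, 9, 62, 54, 7, 32, 42, 46, 33, 57, 52, 50, 20, 8, 47, 48, 63, 69, 13, 49, 5, 2, 30, 12, 34, 72, 58, 67, 56, 37, 44, 3, 45, 18, 51, 35, 14, 64, 11, 19, 66, 41, 31, 27, 40, 16, 21, 23, 53, 65, 26, 25, 10, 4, 60, 24, 68, 71, 43, 61, 39, 1}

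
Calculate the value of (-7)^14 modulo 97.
Using repeated squaring. (-7) ≡ 90 (mod 97). 14 = 8 + 4 + 2 (binary 1110). Repeated squaring mod 97: 90^1 ≡ 90; 90^2 ≡ 90² = 8100 ≡ 49; 90^4 ≡ 49² = 2401 ≡ 73; 90^8 ≡ 73² = 5329 ≡ 91. Multiply: (-7)^14 ≡ 90^8 × 90^4 × 90^2 ≡ 91 × 73 × 49 (mod 97): 91 × 73 = 6643 ≡ 47; 47 × 49 = 2303 ≡ 72. So (-7)^14 ≡ 72 (mod 97).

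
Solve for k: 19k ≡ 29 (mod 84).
59

Since gcd(19, 84) = 1 divides 29, a solution exists.
Multiply both sides by the inverse of 19 mod 84:
  19^(-1) mod 84 = 31
  x ≡ 31 × 29 ≡ 899 ≡ 59 (mod 84)
Verification: 19 × 59 = 1121 = 13 × 84 + 29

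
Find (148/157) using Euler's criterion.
(148/157) = 148^{78} mod 157 = 1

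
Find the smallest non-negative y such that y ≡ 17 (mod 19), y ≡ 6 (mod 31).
378

Using the Chinese Remainder Theorem:
M = product of moduli = 589
For equation 1: M_1 = 31, 31 ≡ 12 (mod 19), inverse of 31 mod 19 is 8 (check: 12 × 8 = 96 ≡ 1 (mod 19))
For equation 2: M_2 = 19, 19 ≡ 19 (mod 31), inverse of 19 mod 31 is 18 (check: 19 × 18 = 342 ≡ 1 (mod 31))
Combine: y ≡ Σ r_i×M_i×(M_i⁻¹ mod m_i) = 17×31×8 + 6×19×18 = 4216 + 2052 = 6268
6268 mod 589 = 378
y ≡ 378 (mod 589)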